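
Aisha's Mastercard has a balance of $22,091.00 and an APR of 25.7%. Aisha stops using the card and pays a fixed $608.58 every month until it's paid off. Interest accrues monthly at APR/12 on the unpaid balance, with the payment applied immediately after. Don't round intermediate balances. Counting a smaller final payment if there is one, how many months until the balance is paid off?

Monthly rate r = 25.7%/12 = 2.14167% = 0.0214167.
Recurrence: B ← B·(1+r) − $608.58.
Month 1: interest $473.12; balance after payment $21,955.54.
Month 2: interest $470.21; balance after payment $21,817.17.
Closed form: n = −ln(1 − rB₀/P)/ln(1+r) = −ln(0.22259)/ln(1.02142) ≈ 70.900, so the balance reaches zero during payment 71.

71 months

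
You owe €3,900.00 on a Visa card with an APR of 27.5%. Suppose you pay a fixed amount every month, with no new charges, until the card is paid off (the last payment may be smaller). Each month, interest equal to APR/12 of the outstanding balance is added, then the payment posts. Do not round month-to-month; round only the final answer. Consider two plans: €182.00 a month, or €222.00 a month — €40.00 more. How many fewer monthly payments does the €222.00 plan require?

Monthly rate r = 27.5%/12 = 2.29167% = 0.0229167.
At €182.00/mo: n = ⌈−ln(1 − rB₀/P)/ln(1+r)⌉ = 30 payments (last €147.83); total interest = total paid − €3,900.00 = €1,525.83.
At €222.00/mo: 23 payments (last €163.87); total interest €1,147.87.
Payments saved = 30 − 23 = 7.

7 fewer payments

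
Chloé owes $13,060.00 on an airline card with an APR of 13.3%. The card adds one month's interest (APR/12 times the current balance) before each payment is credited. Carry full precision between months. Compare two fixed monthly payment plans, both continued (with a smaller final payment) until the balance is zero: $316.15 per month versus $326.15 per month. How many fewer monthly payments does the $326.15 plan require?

2 fewer payments

Monthly rate r = 13.3%/12 = 1.10833% = 0.0110833.
At $316.15/mo: n = ⌈−ln(1 − rB₀/P)/ln(1+r)⌉ = 56 payments (last $171.87); total interest = total paid − $13,060.00 = $4,500.12.
At $326.15/mo: 54 payments (last $73.06); total interest $4,299.01.
Payments saved = 56 − 54 = 2.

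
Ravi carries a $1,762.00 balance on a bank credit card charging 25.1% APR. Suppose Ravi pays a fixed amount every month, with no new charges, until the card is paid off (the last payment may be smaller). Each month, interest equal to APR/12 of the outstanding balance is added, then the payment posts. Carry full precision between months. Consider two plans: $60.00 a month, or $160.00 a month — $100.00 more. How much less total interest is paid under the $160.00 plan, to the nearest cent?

$737.01

Monthly rate r = 25.1%/12 = 2.09167% = 0.0209167.
At $60.00/mo: n = ⌈−ln(1 − rB₀/P)/ln(1+r)⌉ = 47 payments (last $0.97); total interest = total paid − $1,762.00 = $998.97.
At $160.00/mo: 13 payments (last $103.96); total interest $261.96.
Interest saved = $998.97 − $261.96 = $737.01.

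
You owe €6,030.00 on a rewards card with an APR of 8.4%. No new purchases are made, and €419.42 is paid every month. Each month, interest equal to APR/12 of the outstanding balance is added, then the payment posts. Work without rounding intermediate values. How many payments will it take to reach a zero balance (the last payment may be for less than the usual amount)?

16 payments

Monthly rate r = 8.4%/12 = 0.7% = 0.007.
Recurrence: B ← B·(1+r) − €419.42.
Month 1: interest €42.21; balance after payment €5,652.79.
Month 2: interest €39.57; balance after payment €5,272.94.
Closed form: n = −ln(1 − rB₀/P)/ln(1+r) = −ln(0.89936)/ln(1.007) ≈ 15.206, so the balance reaches zero during payment 16.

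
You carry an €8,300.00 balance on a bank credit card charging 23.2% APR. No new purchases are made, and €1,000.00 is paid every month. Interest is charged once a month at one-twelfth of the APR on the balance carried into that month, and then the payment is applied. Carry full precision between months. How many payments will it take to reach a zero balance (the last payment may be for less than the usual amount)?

Monthly rate r = 23.2%/12 = 1.93333% = 0.0193333.
Recurrence: B ← B·(1+r) − €1,000.00.
Month 1: interest €160.47; balance after payment €7,460.47.
Month 2: interest €144.24; balance after payment €6,604.70.
Closed form: n = −ln(1 − rB₀/P)/ln(1+r) = −ln(0.83953)/ln(1.01933) ≈ 9.134, so the balance reaches zero during payment 10.

10 payments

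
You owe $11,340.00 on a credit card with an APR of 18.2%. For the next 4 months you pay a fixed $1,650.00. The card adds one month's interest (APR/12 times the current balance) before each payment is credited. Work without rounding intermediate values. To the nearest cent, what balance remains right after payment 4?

Monthly rate r = 18.2%/12 = 1.51667% = 0.0151667.
Each month: B ← B·(1+r) − $1,650.00.
Month 1: interest $171.99; balance after payment $9,861.99.
Month 2: interest $149.57; balance after payment $8,361.56.
Month 3: interest $126.82; balance after payment $6,838.38.
Month 4: interest $103.72; balance after payment $5,292.10.

$5,292.10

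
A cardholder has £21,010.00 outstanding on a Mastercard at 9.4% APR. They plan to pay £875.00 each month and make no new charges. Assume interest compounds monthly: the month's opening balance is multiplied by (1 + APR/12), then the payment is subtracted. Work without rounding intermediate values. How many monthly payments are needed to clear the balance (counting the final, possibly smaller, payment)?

27 payments

Monthly rate r = 9.4%/12 = 0.783333% = 0.00783333.
Recurrence: B ← B·(1+r) − £875.00.
Month 1: interest £164.58; balance after payment £20,299.58.
Month 2: interest £159.01; balance after payment £19,583.59.
Closed form: n = −ln(1 − rB₀/P)/ln(1+r) = −ln(0.81191)/ln(1.00783) ≈ 26.704, so the balance reaches zero during payment 27.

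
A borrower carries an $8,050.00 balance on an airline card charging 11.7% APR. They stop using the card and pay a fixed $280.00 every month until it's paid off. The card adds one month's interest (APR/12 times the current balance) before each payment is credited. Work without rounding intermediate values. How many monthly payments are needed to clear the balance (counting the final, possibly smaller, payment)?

34 months

Monthly rate r = 11.7%/12 = 0.975% = 0.00975.
Recurrence: B ← B·(1+r) − $280.00.
Month 1: interest $78.49; balance after payment $7,848.49.
Month 2: interest $76.52; balance after payment $7,645.01.
Closed form: n = −ln(1 − rB₀/P)/ln(1+r) = −ln(0.71969)/ln(1.00975) ≈ 33.901, so the balance reaches zero during payment 34.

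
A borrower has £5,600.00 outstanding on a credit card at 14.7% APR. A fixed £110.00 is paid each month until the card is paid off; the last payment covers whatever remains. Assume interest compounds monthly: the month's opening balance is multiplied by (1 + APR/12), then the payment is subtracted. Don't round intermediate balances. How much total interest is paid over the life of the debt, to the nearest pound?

£3,229

Monthly rate r = 14.7%/12 = 1.225% = 0.01225.
Payoff takes n = ⌈−ln(1 − rB₀/P)/ln(1+r)⌉ = ⌈80.259⌉ = 81 payments; the last is £28.62.
Total paid = 80·£110.00 + £28.62 = £8,828.62.
Total interest = total paid − principal = £8,828.62 − £5,600.00 = £3,228.62.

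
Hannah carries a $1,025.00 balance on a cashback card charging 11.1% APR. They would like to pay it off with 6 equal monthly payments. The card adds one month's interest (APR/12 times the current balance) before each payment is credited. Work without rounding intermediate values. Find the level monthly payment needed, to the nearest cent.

$176.41

Monthly rate r = 11.1%/12 = 0.925% = 0.00925.
Level-payment amortization: P = B₀·r / (1 − (1+r)^(−n)) = 1025.00·0.00925 / (1 − 1.00925^(−6)).
Denominator 1 − (1+r)^(−6) = 0.0537466032.
P = 9.48125 / 0.0537466032 ≈ 176.41.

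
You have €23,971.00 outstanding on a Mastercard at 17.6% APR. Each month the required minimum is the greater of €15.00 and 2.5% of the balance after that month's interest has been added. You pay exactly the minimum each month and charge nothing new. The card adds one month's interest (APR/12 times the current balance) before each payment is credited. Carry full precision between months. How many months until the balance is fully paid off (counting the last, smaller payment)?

Monthly rate r = 17.6%/12 = 1.46667% = 0.0146667.
While 2.5% of the post-interest balance exceeds €15.00, each month B ← (B·(1+r))·(1 − 0.025), i.e. B shrinks by the factor (1+r)·0.975 = 0.9893.
This holds for months 1–345. Entering month 346 the balance is €585.93; 2.5% of the post-interest balance is now below €15.00, so the flat €15.00 minimum applies from here.
From month 346 a fixed €15.00 at rate r clears €585.93 in 59 more payments. Total: 345 + 59 = 404 months.

404 months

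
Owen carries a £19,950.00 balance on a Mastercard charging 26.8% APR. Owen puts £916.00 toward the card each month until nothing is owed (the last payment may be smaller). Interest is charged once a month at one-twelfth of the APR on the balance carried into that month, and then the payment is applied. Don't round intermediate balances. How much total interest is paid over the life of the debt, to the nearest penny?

Monthly rate r = 26.8%/12 = 2.23333% = 0.0223333.
Payoff takes n = ⌈−ln(1 − rB₀/P)/ln(1+r)⌉ = ⌈30.167⌉ = 31 payments; the last is £154.81.
Total paid = 30·£916.00 + £154.81 = £27,634.81.
Total interest = total paid − principal = £27,634.81 − £19,950.00 = £7,684.81.

£7,684.81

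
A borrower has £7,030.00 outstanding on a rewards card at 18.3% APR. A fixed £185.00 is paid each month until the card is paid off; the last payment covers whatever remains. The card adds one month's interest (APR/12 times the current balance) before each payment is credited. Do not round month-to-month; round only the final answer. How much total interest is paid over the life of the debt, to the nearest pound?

Monthly rate r = 18.3%/12 = 1.525% = 0.01525.
Payoff takes n = ⌈−ln(1 − rB₀/P)/ln(1+r)⌉ = ⌈57.239⌉ = 58 payments; the last is £44.53.
Total paid = 57·£185.00 + £44.53 = £10,589.53.
Total interest = total paid − principal = £10,589.53 − £7,030.00 = £3,559.53.

£3,560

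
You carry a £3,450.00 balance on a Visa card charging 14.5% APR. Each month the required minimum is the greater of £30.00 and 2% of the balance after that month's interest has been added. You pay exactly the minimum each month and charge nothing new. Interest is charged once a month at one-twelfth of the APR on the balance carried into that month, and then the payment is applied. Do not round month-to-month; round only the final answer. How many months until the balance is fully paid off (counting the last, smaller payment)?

Monthly rate r = 14.5%/12 = 1.20833% = 0.0120833.
While 2% of the post-interest balance exceeds £30.00, each month B ← (B·(1+r))·(1 − 0.02), i.e. B shrinks by the factor (1+r)·0.98 = 0.99184.
This holds for months 1–104. Entering month 105 the balance is £1,471.71; 2% of the post-interest balance is now below £30.00, so the flat £30.00 minimum applies from here.
From month 105 a fixed £30.00 at rate r clears £1,471.71 in 75 more payments. Total: 104 + 75 = 179 months.

179 months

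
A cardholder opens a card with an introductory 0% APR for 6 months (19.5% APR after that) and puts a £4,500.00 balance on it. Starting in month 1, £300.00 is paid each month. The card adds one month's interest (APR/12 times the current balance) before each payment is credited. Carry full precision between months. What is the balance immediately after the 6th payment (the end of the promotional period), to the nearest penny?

£2,700.00

Promo months 1–6 at r₀ = 0%/12 = 0; months 7+ at r₁ = 19.5%/12 = 0.01625.
After month 6 (no interest yet): B = £4,500.00 − 6·£300.00 = £2,700.00.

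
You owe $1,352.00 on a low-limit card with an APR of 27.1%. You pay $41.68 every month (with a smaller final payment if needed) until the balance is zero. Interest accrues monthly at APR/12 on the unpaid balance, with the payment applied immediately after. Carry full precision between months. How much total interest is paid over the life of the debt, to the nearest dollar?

$1,109

Monthly rate r = 27.1%/12 = 2.25833% = 0.0225833.
Payoff takes n = ⌈−ln(1 − rB₀/P)/ln(1+r)⌉ = ⌈59.055⌉ = 60 payments; the last is $2.31.
Total paid = 59·$41.68 + $2.31 = $2,461.43.
Total interest = total paid − principal = $2,461.43 − $1,352.00 = $1,109.43.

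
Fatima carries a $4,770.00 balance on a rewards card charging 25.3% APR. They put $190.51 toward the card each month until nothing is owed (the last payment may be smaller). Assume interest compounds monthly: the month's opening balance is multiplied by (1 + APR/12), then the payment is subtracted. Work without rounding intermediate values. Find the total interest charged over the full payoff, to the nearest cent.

$2,083.16

Monthly rate r = 25.3%/12 = 2.10833% = 0.0210833.
Payoff takes n = ⌈−ln(1 − rB₀/P)/ln(1+r)⌉ = ⌈35.972⌉ = 36 payments; the last is $185.31.
Total paid = 35·$190.51 + $185.31 = $6,853.16.
Total interest = total paid − principal = $6,853.16 − $4,770.00 = $2,083.16.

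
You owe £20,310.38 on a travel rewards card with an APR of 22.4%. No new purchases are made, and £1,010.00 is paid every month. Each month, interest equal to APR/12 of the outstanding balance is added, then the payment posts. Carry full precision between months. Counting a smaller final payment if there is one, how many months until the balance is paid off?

Monthly rate r = 22.4%/12 = 1.86667% = 0.0186667.
Recurrence: B ← B·(1+r) − £1,010.00.
Month 1: interest £379.13; balance after payment £19,679.51.
Month 2: interest £367.35; balance after payment £19,036.86.
Closed form: n = −ln(1 − rB₀/P)/ln(1+r) = −ln(0.62463)/ln(1.01867) ≈ 25.445, so the balance reaches zero during payment 26.

26 months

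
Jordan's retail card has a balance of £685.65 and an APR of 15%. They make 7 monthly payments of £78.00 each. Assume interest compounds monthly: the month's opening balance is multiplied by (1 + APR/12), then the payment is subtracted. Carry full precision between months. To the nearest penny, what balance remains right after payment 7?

£181.03

Monthly rate r = 15%/12 = 1.25% = 0.0125.
Each month: B ← B·(1+r) − £78.00.
Month 1: interest £8.57; balance after payment £616.22.
Month 2: interest £7.70; balance after payment £545.92.
Month 3: interest £6.82; balance after payment £474.75.
Month 4: interest £5.93; balance after payment £402.68.
Month 5: interest £5.03; balance after payment £329.72.
Month 6: interest £4.12; balance after payment £255.84.
Month 7: interest £3.20; balance after payment £181.03.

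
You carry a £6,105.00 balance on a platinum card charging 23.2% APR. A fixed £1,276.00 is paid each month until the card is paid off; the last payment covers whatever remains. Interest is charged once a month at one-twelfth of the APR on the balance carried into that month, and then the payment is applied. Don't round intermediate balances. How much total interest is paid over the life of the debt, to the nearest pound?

£364

Monthly rate r = 23.2%/12 = 1.93333% = 0.0193333.
Payoff takes n = ⌈−ln(1 − rB₀/P)/ln(1+r)⌉ = ⌈5.069⌉ = 6 payments; the last is £88.59.
Total paid = 5·£1,276.00 + £88.59 = £6,468.59.
Total interest = total paid − principal = £6,468.59 − £6,105.00 = £363.59.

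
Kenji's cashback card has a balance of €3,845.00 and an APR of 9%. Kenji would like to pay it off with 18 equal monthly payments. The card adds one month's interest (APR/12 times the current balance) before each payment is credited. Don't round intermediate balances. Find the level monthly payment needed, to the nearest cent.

€229.15

Monthly rate r = 9%/12 = 0.75% = 0.0075.
Level-payment amortization: P = B₀·r / (1 − (1+r)^(−n)) = 3845.00·0.0075 / (1 − 1.0075^(−18)).
Denominator 1 − (1+r)^(−18) = 0.125843858.
P = 28.8375 / 0.125843858 ≈ 229.15.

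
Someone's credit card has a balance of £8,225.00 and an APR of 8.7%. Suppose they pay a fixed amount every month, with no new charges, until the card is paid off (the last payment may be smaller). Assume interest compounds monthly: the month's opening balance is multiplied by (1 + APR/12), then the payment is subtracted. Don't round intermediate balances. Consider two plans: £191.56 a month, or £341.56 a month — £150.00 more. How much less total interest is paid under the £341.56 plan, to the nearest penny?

£817.35

Monthly rate r = 8.7%/12 = 0.725% = 0.00725.
At £191.56/mo: n = ⌈−ln(1 − rB₀/P)/ln(1+r)⌉ = 52 payments (last £120.10); total interest = total paid − £8,225.00 = £1,664.66.
At £341.56/mo: 27 payments (last £191.75); total interest £847.31.
Interest saved = £1,664.66 − £847.31 = £817.35.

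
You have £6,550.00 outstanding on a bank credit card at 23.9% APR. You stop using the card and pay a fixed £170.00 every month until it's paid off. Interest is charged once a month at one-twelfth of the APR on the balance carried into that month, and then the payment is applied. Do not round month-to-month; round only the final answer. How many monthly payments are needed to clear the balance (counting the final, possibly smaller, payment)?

Monthly rate r = 23.9%/12 = 1.99167% = 0.0199167.
Recurrence: B ← B·(1+r) − £170.00.
Month 1: interest £130.45; balance after payment £6,510.45.
Month 2: interest £129.67; balance after payment £6,470.12.
Closed form: n = −ln(1 − rB₀/P)/ln(1+r) = −ln(0.23262)/ln(1.01992) ≈ 73.949, so the balance reaches zero during payment 74.

74 payments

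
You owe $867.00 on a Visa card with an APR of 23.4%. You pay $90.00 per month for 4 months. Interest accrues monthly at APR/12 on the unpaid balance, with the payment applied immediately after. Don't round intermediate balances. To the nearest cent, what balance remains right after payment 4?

$565.96

Monthly rate r = 23.4%/12 = 1.95% = 0.0195.
Each month: B ← B·(1+r) − $90.00.
Month 1: interest $16.91; balance after payment $793.91.
Month 2: interest $15.48; balance after payment $719.39.
Month 3: interest $14.03; balance after payment $643.42.
Month 4: interest $12.55; balance after payment $565.96.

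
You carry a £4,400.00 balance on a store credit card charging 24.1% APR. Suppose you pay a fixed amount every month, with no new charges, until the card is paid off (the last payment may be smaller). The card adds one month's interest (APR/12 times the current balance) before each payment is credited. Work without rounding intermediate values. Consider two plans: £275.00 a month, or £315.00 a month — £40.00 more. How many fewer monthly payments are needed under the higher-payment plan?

3 fewer payments

Monthly rate r = 24.1%/12 = 2.00833% = 0.0200833.
At £275.00/mo: n = ⌈−ln(1 − rB₀/P)/ln(1+r)⌉ = 20 payments (last £136.54); total interest = total paid − £4,400.00 = £961.54.
At £315.00/mo: 17 payments (last £176.46); total interest £816.46.
Payments saved = 20 − 17 = 3.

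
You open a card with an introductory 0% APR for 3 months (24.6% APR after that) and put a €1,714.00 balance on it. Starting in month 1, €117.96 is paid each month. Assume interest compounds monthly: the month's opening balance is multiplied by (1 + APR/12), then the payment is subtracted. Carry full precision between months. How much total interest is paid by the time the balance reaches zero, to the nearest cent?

Promo months 1–3 at r₀ = 0%/12 = 0; months 4+ at r₁ = 24.6%/12 = 0.0205.
After month 3 (no interest yet): B = €1,714.00 − 3·€117.96 = €1,360.12.
Then at r₁ with €117.96/mo: n₂ = −ln(1 − r₁·B/P)/ln(1+r₁) ≈ 13.29 → 14 more payments.
Total paid = 16·€117.96 + €34.37 = €1,921.73; interest = €1,921.73 − €1,714.00 = €207.73.

€207.73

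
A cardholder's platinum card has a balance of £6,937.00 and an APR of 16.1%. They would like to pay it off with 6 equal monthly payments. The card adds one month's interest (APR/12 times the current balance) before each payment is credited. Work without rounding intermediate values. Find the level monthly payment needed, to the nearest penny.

Monthly rate r = 16.1%/12 = 1.34167% = 0.0134167.
Level-payment amortization: P = B₀·r / (1 − (1+r)^(−n)) = 6937.00·0.0134167 / (1 − 1.01342^(−6)).
Denominator 1 − (1+r)^(−6) = 0.0768511236.
P = 93.0714 / 0.0768511236 ≈ 1211.06.

£1,211.06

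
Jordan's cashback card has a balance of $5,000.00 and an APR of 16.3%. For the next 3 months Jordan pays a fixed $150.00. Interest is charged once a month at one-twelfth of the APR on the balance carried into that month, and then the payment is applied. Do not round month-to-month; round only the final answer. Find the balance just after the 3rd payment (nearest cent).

Monthly rate r = 16.3%/12 = 1.35833% = 0.0135833.
Each month: B ← B·(1+r) − $150.00.
Month 1: interest $67.92; balance after payment $4,917.92.
Month 2: interest $66.80; balance after payment $4,834.72.
Month 3: interest $65.67; balance after payment $4,750.39.

$4,750.39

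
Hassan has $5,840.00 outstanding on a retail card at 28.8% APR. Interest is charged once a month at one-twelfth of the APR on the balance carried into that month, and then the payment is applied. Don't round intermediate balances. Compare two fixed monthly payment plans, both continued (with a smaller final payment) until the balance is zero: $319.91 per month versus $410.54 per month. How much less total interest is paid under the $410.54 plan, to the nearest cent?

$546.08

Monthly rate r = 28.8%/12 = 2.4% = 0.024.
At $319.91/mo: n = ⌈−ln(1 − rB₀/P)/ln(1+r)⌉ = 25 payments (last $98.95); total interest = total paid − $5,840.00 = $1,936.79.
At $410.54/mo: 18 payments (last $251.53); total interest $1,390.71.
Interest saved = $1,936.79 − $1,390.71 = $546.08.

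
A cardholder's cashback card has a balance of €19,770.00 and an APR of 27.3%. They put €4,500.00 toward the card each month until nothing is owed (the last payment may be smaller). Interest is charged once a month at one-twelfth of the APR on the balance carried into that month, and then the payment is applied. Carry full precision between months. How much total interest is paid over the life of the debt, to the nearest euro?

Monthly rate r = 27.3%/12 = 2.275% = 0.02275.
Payoff takes n = ⌈−ln(1 − rB₀/P)/ln(1+r)⌉ = ⌈4.681⌉ = 5 payments; the last is €3,076.21.
Total paid = 4·€4,500.00 + €3,076.21 = €21,076.21.
Total interest = total paid − principal = €21,076.21 − €19,770.00 = €1,306.21.

€1,306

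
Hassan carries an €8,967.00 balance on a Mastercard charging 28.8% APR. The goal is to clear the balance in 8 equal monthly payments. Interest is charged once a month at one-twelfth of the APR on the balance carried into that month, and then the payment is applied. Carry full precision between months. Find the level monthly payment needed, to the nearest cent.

€1,245.28

Monthly rate r = 28.8%/12 = 2.4% = 0.024.
Level-payment amortization: P = B₀·r / (1 − (1+r)^(−n)) = 8967.00·0.024 / (1 − 1.024^(−8)).
Denominator 1 − (1+r)^(−8) = 0.172819387.
P = 215.208 / 0.172819387 ≈ 1245.28.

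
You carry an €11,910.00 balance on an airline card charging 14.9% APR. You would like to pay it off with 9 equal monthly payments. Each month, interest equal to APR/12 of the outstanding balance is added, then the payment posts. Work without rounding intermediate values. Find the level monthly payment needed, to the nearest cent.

€1,406.84

Monthly rate r = 14.9%/12 = 1.24167% = 0.0124167.
Level-payment amortization: P = B₀·r / (1 − (1+r)^(−n)) = 11910.00·0.0124167 / (1 − 1.01242^(−9)).
Denominator 1 − (1+r)^(−9) = 0.105116654.
P = 147.882 / 0.105116654 ≈ 1406.84.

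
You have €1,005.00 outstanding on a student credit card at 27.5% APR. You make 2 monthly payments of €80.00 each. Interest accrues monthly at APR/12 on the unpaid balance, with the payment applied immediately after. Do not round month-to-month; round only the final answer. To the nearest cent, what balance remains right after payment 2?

Monthly rate r = 27.5%/12 = 2.29167% = 0.0229167.
Each month: B ← B·(1+r) − €80.00.
Month 1: interest €23.03; balance after payment €948.03.
Month 2: interest €21.73; balance after payment €889.76.

€889.76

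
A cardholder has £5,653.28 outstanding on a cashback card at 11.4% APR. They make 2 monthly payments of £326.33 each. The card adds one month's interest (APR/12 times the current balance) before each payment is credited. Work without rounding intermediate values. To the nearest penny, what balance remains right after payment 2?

£5,105.44

Monthly rate r = 11.4%/12 = 0.95% = 0.0095.
Each month: B ← B·(1+r) − £326.33.
Month 1: interest £53.71; balance after payment £5,380.66.
Month 2: interest £51.12; balance after payment £5,105.44.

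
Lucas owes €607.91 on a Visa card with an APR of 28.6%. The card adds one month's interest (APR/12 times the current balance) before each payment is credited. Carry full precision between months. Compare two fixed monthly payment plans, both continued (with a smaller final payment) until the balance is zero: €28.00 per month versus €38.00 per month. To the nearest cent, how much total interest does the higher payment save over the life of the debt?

Monthly rate r = 28.6%/12 = 2.38333% = 0.0238333.
At €28.00/mo: n = ⌈−ln(1 − rB₀/P)/ln(1+r)⌉ = 31 payments (last €26.23); total interest = total paid − €607.91 = €258.32.
At €38.00/mo: 21 payments (last €14.66); total interest €166.75.
Interest saved = €258.32 − €166.75 = €91.57.

€91.57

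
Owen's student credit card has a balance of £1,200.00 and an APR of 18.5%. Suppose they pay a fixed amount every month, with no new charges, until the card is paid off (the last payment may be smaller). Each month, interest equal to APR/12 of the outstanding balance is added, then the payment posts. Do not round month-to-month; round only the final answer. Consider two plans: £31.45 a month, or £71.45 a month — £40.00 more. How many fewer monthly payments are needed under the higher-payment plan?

Monthly rate r = 18.5%/12 = 1.54167% = 0.0154167.
At £31.45/mo: n = ⌈−ln(1 − rB₀/P)/ln(1+r)⌉ = 58 payments (last £31.37); total interest = total paid − £1,200.00 = £624.02.
At £71.45/mo: 20 payments (last £42.02); total interest £199.57.
Payments saved = 58 − 20 = 38.

38 fewer payments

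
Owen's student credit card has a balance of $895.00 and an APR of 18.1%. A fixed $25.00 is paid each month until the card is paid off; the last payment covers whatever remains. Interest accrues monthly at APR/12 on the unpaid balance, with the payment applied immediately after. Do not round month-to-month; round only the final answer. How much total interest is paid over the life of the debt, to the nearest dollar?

Monthly rate r = 18.1%/12 = 1.50833% = 0.0150833.
Payoff takes n = ⌈−ln(1 − rB₀/P)/ln(1+r)⌉ = ⌈51.867⌉ = 52 payments; the last is $21.71.
Total paid = 51·$25.00 + $21.71 = $1,296.71.
Total interest = total paid − principal = $1,296.71 − $895.00 = $401.71.

$402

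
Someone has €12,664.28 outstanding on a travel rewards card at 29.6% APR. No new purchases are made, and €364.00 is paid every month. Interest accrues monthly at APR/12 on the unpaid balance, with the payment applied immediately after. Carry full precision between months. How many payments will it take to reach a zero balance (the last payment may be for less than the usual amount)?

Monthly rate r = 29.6%/12 = 2.46667% = 0.0246667.
Recurrence: B ← B·(1+r) − €364.00.
Month 1: interest €312.39; balance after payment €12,612.67.
Month 2: interest €311.11; balance after payment €12,559.78.
Closed form: n = −ln(1 − rB₀/P)/ln(1+r) = −ln(0.1418)/ln(1.02467) ≈ 80.163, so the balance reaches zero during payment 81.

81 months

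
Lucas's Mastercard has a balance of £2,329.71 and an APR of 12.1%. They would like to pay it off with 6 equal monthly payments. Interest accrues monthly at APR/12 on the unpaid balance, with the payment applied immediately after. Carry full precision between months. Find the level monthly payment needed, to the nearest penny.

Monthly rate r = 12.1%/12 = 1.00833% = 0.0100833.
Level-payment amortization: P = B₀·r / (1 − (1+r)^(−n)) = 2329.71·0.0100833 / (1 − 1.01008^(−6)).
Denominator 1 − (1+r)^(−6) = 0.0584209891.
P = 23.4912 / 0.0584209891 ≈ 402.10.

£402.10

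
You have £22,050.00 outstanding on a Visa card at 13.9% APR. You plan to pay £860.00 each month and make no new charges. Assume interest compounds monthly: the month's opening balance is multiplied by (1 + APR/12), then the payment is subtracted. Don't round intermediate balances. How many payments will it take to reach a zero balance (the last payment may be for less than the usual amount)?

Monthly rate r = 13.9%/12 = 1.15833% = 0.0115833.
Recurrence: B ← B·(1+r) − £860.00.
Month 1: interest £255.41; balance after payment £21,445.41.
Month 2: interest £248.41; balance after payment £20,833.82.
Closed form: n = −ln(1 − rB₀/P)/ln(1+r) = −ln(0.70301)/ln(1.01158) ≈ 30.598, so the balance reaches zero during payment 31.

31 payments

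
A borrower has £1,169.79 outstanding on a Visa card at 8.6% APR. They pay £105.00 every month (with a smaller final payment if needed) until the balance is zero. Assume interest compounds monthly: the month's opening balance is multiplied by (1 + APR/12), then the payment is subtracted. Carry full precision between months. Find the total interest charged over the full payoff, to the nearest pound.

£54

Monthly rate r = 8.6%/12 = 0.716667% = 0.00716667.
Payoff takes n = ⌈−ln(1 − rB₀/P)/ln(1+r)⌉ = ⌈11.652⌉ = 12 payments; the last is £68.58.
Total paid = 11·£105.00 + £68.58 = £1,223.58.
Total interest = total paid − principal = £1,223.58 − £1,169.79 = £53.79.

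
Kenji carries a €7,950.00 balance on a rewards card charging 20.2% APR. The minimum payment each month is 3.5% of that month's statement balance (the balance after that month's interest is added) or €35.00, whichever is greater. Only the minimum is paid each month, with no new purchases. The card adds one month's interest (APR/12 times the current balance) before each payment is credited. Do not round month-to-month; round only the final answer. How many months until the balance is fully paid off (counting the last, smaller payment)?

Monthly rate r = 20.2%/12 = 1.68333% = 0.0168333.
While 3.5% of the post-interest balance exceeds €35.00, each month B ← (B·(1+r))·(1 − 0.035), i.e. B shrinks by the factor (1+r)·0.965 = 0.98124.
This holds for months 1–111. Entering month 112 the balance is €971.91; 3.5% of the post-interest balance is now below €35.00, so the flat €35.00 minimum applies from here.
From month 112 a fixed €35.00 at rate r clears €971.91 in 38 more payments. Total: 111 + 38 = 149 months.

149 months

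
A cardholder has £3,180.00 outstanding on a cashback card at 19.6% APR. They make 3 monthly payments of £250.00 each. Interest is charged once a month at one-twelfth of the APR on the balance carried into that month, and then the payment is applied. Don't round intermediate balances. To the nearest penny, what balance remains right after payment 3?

£2,576.06

Monthly rate r = 19.6%/12 = 1.63333% = 0.0163333.
Each month: B ← B·(1+r) − £250.00.
Month 1: interest £51.94; balance after payment £2,981.94.
Month 2: interest £48.71; balance after payment £2,780.65.
Month 3: interest £45.42; balance after payment £2,576.06.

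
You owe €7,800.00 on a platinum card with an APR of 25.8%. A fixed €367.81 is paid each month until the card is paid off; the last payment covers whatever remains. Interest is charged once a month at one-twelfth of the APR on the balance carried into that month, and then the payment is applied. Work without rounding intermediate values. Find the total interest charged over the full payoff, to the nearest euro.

Monthly rate r = 25.8%/12 = 2.15% = 0.0215.
Payoff takes n = ⌈−ln(1 − rB₀/P)/ln(1+r)⌉ = ⌈28.615⌉ = 29 payments; the last is €227.08.
Total paid = 28·€367.81 + €227.08 = €10,525.76.
Total interest = total paid − principal = €10,525.76 − €7,800.00 = €2,725.76.

€2,726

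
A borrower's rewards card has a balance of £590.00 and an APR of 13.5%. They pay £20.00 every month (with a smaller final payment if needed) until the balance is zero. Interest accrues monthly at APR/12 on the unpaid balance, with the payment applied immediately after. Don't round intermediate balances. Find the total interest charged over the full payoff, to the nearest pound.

£131

Monthly rate r = 13.5%/12 = 1.125% = 0.01125.
Payoff takes n = ⌈−ln(1 − rB₀/P)/ln(1+r)⌉ = ⌈36.048⌉ = 37 payments; the last is £0.97.
Total paid = 36·£20.00 + £0.97 = £720.97.
Total interest = total paid − principal = £720.97 − £590.00 = £130.97.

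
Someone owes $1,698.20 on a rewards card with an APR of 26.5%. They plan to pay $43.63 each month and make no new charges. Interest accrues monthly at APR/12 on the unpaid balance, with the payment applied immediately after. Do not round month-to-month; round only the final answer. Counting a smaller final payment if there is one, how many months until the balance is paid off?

90 payments

Monthly rate r = 26.5%/12 = 2.20833% = 0.0220833.
Recurrence: B ← B·(1+r) − $43.63.
Month 1: interest $37.50; balance after payment $1,692.07.
Month 2: interest $37.37; balance after payment $1,685.81.
Closed form: n = −ln(1 − rB₀/P)/ln(1+r) = −ln(0.14046)/ln(1.02208) ≈ 89.862, so the balance reaches zero during payment 90.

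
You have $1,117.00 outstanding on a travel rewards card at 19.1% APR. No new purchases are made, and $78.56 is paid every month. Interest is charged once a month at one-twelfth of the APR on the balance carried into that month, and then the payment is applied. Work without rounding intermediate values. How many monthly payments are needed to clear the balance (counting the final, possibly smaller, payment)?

Monthly rate r = 19.1%/12 = 1.59167% = 0.0159167.
Recurrence: B ← B·(1+r) − $78.56.
Month 1: interest $17.78; balance after payment $1,056.22.
Month 2: interest $16.81; balance after payment $994.47.
Closed form: n = −ln(1 − rB₀/P)/ln(1+r) = −ln(0.77369)/ln(1.01592) ≈ 16.248, so the balance reaches zero during payment 17.

17 months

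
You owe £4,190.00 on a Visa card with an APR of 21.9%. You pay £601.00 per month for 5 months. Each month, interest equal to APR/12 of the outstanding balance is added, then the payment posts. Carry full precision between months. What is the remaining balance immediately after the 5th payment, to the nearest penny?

£1,469.85

Monthly rate r = 21.9%/12 = 1.825% = 0.01825.
Each month: B ← B·(1+r) − £601.00.
Month 1: interest £76.47; balance after payment £3,665.47.
Month 2: interest £66.89; balance after payment £3,131.36.
Month 3: interest £57.15; balance after payment £2,587.51.
Month 4: interest £47.22; balance after payment £2,033.73.
Month 5: interest £37.12; balance after payment £1,469.85.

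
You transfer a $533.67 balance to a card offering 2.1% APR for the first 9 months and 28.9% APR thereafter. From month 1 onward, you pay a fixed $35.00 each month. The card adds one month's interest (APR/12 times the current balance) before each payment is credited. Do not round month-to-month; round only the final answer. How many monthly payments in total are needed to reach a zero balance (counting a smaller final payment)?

Promo months 1–9 at r₀ = 2.1%/12 = 0.00175; months 10+ at r₁ = 28.9%/12 = 0.0240833.
After month 9: iterate B ← B·(1+r₀) − $35.00 for 9 months → $224.92.
Then at r₁ with $35.00/mo: n₂ = −ln(1 − r₁·B/P)/ln(1+r₁) ≈ 7.07 → 8 more payments.

17 payments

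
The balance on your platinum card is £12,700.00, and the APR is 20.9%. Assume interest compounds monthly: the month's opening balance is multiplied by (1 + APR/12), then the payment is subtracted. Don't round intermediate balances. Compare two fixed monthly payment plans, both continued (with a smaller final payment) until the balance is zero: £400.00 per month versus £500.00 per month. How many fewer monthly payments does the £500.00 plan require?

Monthly rate r = 20.9%/12 = 1.74167% = 0.0174167.
At £400.00/mo: n = ⌈−ln(1 − rB₀/P)/ln(1+r)⌉ = 47 payments (last £252.86); total interest = total paid − £12,700.00 = £5,952.86.
At £500.00/mo: 34 payments (last £414.17); total interest £4,214.17.
Payments saved = 47 − 34 = 13.

13 fewer payments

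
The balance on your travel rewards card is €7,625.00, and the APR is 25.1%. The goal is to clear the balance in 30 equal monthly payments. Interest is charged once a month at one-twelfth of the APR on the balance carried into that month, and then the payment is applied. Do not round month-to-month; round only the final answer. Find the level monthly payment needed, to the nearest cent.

Monthly rate r = 25.1%/12 = 2.09167% = 0.0209167.
Level-payment amortization: P = B₀·r / (1 − (1+r)^(−n)) = 7625.00·0.0209167 / (1 − 1.02092^(−30)).
Denominator 1 − (1+r)^(−30) = 0.462608014.
P = 159.49 / 0.462608014 ≈ 344.76.

€344.76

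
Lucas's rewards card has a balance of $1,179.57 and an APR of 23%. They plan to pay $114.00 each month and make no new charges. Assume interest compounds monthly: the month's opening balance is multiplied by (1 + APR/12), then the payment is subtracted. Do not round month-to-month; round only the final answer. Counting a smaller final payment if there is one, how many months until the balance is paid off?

12 payments

Monthly rate r = 23%/12 = 1.91667% = 0.0191667.
Recurrence: B ← B·(1+r) − $114.00.
Month 1: interest $22.61; balance after payment $1,088.18.
Month 2: interest $20.86; balance after payment $995.04.
Closed form: n = −ln(1 − rB₀/P)/ln(1+r) = −ln(0.80168)/ln(1.01917) ≈ 11.643, so the balance reaches zero during payment 12.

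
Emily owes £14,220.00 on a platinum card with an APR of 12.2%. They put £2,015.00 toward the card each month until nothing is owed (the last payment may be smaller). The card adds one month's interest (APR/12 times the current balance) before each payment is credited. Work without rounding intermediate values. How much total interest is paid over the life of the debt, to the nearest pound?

Monthly rate r = 12.2%/12 = 1.01667% = 0.0101667.
Payoff takes n = ⌈−ln(1 − rB₀/P)/ln(1+r)⌉ = ⌈7.360⌉ = 8 payments; the last is £728.15.
Total paid = 7·£2,015.00 + £728.15 = £14,833.15.
Total interest = total paid − principal = £14,833.15 − £14,220.00 = £613.15.

£613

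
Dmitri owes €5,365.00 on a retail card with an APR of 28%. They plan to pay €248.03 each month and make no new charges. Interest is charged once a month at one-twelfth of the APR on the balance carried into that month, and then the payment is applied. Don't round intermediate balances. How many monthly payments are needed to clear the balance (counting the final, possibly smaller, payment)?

Monthly rate r = 28%/12 = 2.33333% = 0.0233333.
Recurrence: B ← B·(1+r) − €248.03.
Month 1: interest €125.18; balance after payment €5,242.15.
Month 2: interest €122.32; balance after payment €5,116.44.
Closed form: n = −ln(1 − rB₀/P)/ln(1+r) = −ln(0.49529)/ln(1.02333) ≈ 30.462, so the balance reaches zero during payment 31.

31 payments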